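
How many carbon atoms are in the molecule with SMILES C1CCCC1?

5

The symbol for carbon appears 5 times in the SMILES.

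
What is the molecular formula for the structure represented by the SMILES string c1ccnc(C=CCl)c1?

Heavy atoms from the SMILES: 7 C, 1 Cl, 1 N.
Implicit hydrogens by atom environment:
  4 × C (aromatic): 1 H each → 4
  2 × C: 1 H each → 2
  1 × C (aromatic): no H
  1 × Cl: no H
  1 × N (aromatic): no H
  Total hydrogens = 6.
Molecular formula: C7H6ClN

C7H6ClN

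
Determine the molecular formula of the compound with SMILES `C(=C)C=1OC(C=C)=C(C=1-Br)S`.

Heavy atoms from the SMILES: 1 Br, 8 C, 1 O, 1 S.
Implicit hydrogens by atom environment:
  4 × C (aromatic): no H
  2 × C: 2 H each → 4
  2 × C: 1 H each → 2
  1 × Br: no H
  1 × O (aromatic): no H
  1 × S: 1 H
  Total hydrogens = 7.
Molecular formula: C8H7BrOS

C8H7BrOS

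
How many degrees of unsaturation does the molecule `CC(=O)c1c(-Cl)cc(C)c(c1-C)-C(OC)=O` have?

Molecular formula from the SMILES: C12H13ClO3.
DoU = (2C + 2 + N − H − X)/2 = (2·12 + 2 + 0 − 13 − 1)/2 = 12/2 = 6.
(Structurally: 1 ring(s) + 5 π bond(s) = 6.)

6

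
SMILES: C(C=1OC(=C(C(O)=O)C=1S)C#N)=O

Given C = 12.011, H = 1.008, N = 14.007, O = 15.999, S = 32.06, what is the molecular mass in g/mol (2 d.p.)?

197.16

Molecular formula: C7H3NO4S.
M = 7×12.011 + 3×1.008 + 1×14.007 + 4×15.999 + 1×32.06 = 197.16 g/mol.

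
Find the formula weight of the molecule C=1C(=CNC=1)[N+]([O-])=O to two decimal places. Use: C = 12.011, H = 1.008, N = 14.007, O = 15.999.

Molecular formula: C4H4N2O2.
M = 4×12.011 + 4×1.008 + 2×14.007 + 2×15.999 = 112.09 g/mol.

112.09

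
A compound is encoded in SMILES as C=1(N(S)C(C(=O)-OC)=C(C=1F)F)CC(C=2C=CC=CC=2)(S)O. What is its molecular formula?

Heavy atoms from the SMILES: 14 C, 2 F, 1 N, 3 O, 2 S.
Implicit hydrogens by atom environment:
  5 × C (aromatic): 1 H each → 5
  5 × C (aromatic): no H
  2 × C: no H
  2 × F: no H
  2 × O: no H
  2 × S: 1 H each → 2
  1 × C: 3 H
  1 × C: 2 H
  1 × N (aromatic): no H
  1 × O: 1 H
  Total hydrogens = 13.
Molecular formula: C14H13F2NO3S2

C14H13F2NO3S2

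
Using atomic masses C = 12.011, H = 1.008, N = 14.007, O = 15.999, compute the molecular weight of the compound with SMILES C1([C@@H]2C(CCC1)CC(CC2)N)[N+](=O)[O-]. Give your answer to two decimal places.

198.27

Molecular formula: C10H18N2O2.
M = 10×12.011 + 18×1.008 + 2×14.007 + 2×15.999 = 198.27 g/mol.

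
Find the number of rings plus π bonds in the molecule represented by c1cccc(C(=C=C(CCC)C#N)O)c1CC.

Molecular formula from the SMILES: C15H17NO.
DoU = (2C + 2 + N − H − X)/2 = (2·15 + 2 + 1 − 17 − 0)/2 = 16/2 = 8.
(Structurally: 1 ring(s) + 7 π bond(s) = 8.)

8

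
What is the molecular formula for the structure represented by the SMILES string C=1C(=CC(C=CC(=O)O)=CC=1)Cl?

Heavy atoms from the SMILES: 9 C, 1 Cl, 2 O.
Implicit hydrogens by atom environment:
  4 × C (aromatic): 1 H each → 4
  2 × C: 1 H each → 2
  2 × C (aromatic): no H
  1 × C: no H
  1 × Cl: no H
  1 × O: 1 H
  1 × O: no H
  Total hydrogens = 7.
Molecular formula: C9H7ClO2

C9H7ClO2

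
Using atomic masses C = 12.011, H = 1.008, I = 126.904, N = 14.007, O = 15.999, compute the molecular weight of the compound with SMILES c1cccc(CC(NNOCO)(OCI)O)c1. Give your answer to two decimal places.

354.14

Molecular formula: C10H15IN2O4.
M = 10×12.011 + 15×1.008 + 1×126.904 + 2×14.007 + 4×15.999 = 354.14 g/mol.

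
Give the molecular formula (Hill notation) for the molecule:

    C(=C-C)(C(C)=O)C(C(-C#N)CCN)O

C10H16N2O2

Heavy atoms from the SMILES: 10 C, 2 N, 2 O.
Implicit hydrogens by atom environment:
  3 × C: 1 H each → 3
  3 × C: no H
  2 × C: 3 H each → 6
  2 × C: 2 H each → 4
  1 × N: 2 H
  1 × N: no H
  1 × O: 1 H
  1 × O: no H
  Total hydrogens = 16.
Molecular formula: C10H16N2O2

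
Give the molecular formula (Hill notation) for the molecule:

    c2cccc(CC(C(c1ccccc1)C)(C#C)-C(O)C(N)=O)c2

Heavy atoms from the SMILES: 20 C, 1 N, 2 O.
Implicit hydrogens by atom environment:
  10 × C (aromatic): 1 H each → 10
  3 × C: 1 H each → 3
  3 × C: no H
  2 × C (aromatic): no H
  1 × C: 3 H
  1 × C: 2 H
  1 × N: 2 H
  1 × O: 1 H
  1 × O: no H
  Total hydrogens = 21.
Molecular formula: C20H21NO2

C20H21NO2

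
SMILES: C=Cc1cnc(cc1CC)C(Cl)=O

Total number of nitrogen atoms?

1

The symbol for nitrogen appears 1 time in the SMILES.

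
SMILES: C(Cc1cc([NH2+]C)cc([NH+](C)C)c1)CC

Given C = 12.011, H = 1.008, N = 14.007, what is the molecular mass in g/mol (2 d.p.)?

208.35

Molecular formula: [C13H24N2]2+.
M = 13×12.011 + 24×1.008 + 2×14.007 = 208.35 g/mol.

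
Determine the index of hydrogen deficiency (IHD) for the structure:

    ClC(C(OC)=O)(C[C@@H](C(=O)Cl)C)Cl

2

Molecular formula from the SMILES: C7H9Cl3O3.
DoU = (2C + 2 + N − H − X)/2 = (2·7 + 2 + 0 − 9 − 3)/2 = 4/2 = 2.
(Structurally: 0 ring(s) + 2 π bond(s) = 2.)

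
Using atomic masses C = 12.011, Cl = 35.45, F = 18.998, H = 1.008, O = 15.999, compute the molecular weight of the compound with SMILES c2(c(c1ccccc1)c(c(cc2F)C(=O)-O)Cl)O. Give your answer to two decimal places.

266.65

Molecular formula: C13H8ClFO3.
M = 13×12.011 + 1×35.45 + 1×18.998 + 8×1.008 + 3×15.999 = 266.65 g/mol.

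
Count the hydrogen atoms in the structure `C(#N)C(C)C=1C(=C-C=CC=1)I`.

Hydrogens are implicit in SMILES; fill each atom to its normal valence:
  4 × C (aromatic): 1 H each → 4
  2 × C (aromatic): no H
  1 × C: 3 H
  1 × C: 1 H
  1 × C: no H
  1 × I: no H
  1 × N: no H
  Total hydrogens = 8.

8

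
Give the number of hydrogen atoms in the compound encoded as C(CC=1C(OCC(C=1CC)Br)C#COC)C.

19

Hydrogens are implicit in SMILES; fill each atom to its normal valence:
  4 × C: 2 H each → 8
  4 × C: no H
  3 × C: 3 H each → 9
  2 × C: 1 H each → 2
  2 × O: no H
  1 × Br: no H
  Total hydrogens = 19.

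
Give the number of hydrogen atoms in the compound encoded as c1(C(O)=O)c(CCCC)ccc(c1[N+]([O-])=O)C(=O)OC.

15

Hydrogens are implicit in SMILES; fill each atom to its normal valence:
  4 × C (aromatic): no H
  4 × O: no H
  3 × C: 2 H each → 6
  2 × C: 3 H each → 6
  2 × C (aromatic): 1 H each → 2
  2 × C: no H
  1 × N (charge +1): no H
  1 × O: 1 H
  1 × O (charge -1): no H
  Total hydrogens = 15.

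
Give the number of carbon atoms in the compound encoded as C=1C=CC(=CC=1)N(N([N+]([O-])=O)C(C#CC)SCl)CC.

The symbol for carbon appears 12 times in the SMILES. (Cl is a single chlorine, not C + l.)

12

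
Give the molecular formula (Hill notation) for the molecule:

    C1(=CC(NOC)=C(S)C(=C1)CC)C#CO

C11H13NO2S

Heavy atoms from the SMILES: 11 C, 1 N, 2 O, 1 S.
Implicit hydrogens by atom environment:
  4 × C (aromatic): no H
  2 × C: 3 H each → 6
  2 × C (aromatic): 1 H each → 2
  2 × C: no H
  1 × C: 2 H
  1 × N: 1 H
  1 × O: 1 H
  1 × O: no H
  1 × S: 1 H
  Total hydrogens = 13.
Molecular formula: C11H13NO2S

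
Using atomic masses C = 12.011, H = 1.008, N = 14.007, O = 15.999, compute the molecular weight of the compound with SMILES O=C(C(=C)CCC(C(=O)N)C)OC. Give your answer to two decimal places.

Molecular formula: C9H15NO3.
M = 9×12.011 + 15×1.008 + 1×14.007 + 3×15.999 = 185.22 g/mol.

185.22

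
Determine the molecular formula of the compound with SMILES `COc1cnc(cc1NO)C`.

C7H10N2O2

Heavy atoms from the SMILES: 7 C, 2 N, 2 O.
Implicit hydrogens by atom environment:
  3 × C (aromatic): no H
  2 × C: 3 H each → 6
  2 × C (aromatic): 1 H each → 2
  1 × N: 1 H
  1 × N (aromatic): no H
  1 × O: 1 H
  1 × O: no H
  Total hydrogens = 10.
Molecular formula: C7H10N2O2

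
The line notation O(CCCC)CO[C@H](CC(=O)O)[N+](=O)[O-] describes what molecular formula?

C8H15NO6

Heavy atoms from the SMILES: 8 C, 1 N, 6 O.
Implicit hydrogens by atom environment:
  5 × C: 2 H each → 10
  4 × O: no H
  1 × C: 3 H
  1 × C: 1 H
  1 × C: no H
  1 × N (charge +1): no H
  1 × O: 1 H
  1 × O (charge -1): no H
  Total hydrogens = 15.
Molecular formula: C8H15NO6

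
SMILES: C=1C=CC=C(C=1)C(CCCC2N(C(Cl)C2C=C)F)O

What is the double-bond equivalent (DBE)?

6

Molecular formula from the SMILES: C15H19ClFNO.
DoU = (2C + 2 + N − H − X)/2 = (2·15 + 2 + 1 − 19 − 2)/2 = 12/2 = 6.
(Structurally: 2 ring(s) + 4 π bond(s) = 6.)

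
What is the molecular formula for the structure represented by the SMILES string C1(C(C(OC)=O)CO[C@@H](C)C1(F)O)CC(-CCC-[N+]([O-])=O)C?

C14H24FNO6

Heavy atoms from the SMILES: 14 C, 1 F, 1 N, 6 O.
Implicit hydrogens by atom environment:
  5 × C: 2 H each → 10
  4 × C: 1 H each → 4
  4 × O: no H
  3 × C: 3 H each → 9
  2 × C: no H
  1 × F: no H
  1 × N (charge +1): no H
  1 × O: 1 H
  1 × O (charge -1): no H
  Total hydrogens = 24.
Molecular formula: C14H24FNO6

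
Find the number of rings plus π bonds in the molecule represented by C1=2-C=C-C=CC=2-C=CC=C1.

Molecular formula from the SMILES: C10H8.
DoU = (2C + 2 + N − H − X)/2 = (2·10 + 2 + 0 − 8 − 0)/2 = 14/2 = 7.
(Structurally: 2 ring(s) + 5 π bond(s) = 7.)

7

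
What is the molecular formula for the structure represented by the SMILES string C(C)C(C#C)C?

Heavy atoms from the SMILES: 6 C.
Implicit hydrogens by atom environment:
  2 × C: 3 H each → 6
  2 × C: 1 H each → 2
  1 × C: 2 H
  1 × C: no H
  Total hydrogens = 10.
Molecular formula: C6H10

C6H10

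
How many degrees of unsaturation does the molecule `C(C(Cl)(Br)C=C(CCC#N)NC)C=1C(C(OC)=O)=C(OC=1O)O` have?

Molecular formula from the SMILES: C14H16BrClN2O5.
DoU = (2C + 2 + N − H − X)/2 = (2·14 + 2 + 2 − 16 − 2)/2 = 14/2 = 7.
(Structurally: 1 ring(s) + 6 π bond(s) = 7.)

7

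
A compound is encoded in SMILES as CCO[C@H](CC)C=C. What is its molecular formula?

C7H14O

Heavy atoms from the SMILES: 7 C, 1 O.
Implicit hydrogens by atom environment:
  3 × C: 2 H each → 6
  2 × C: 3 H each → 6
  2 × C: 1 H each → 2
  1 × O: no H
  Total hydrogens = 14.
Molecular formula: C7H14O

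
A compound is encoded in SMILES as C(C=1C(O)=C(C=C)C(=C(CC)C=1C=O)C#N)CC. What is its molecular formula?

C15H17NO2

Heavy atoms from the SMILES: 15 C, 1 N, 2 O.
Implicit hydrogens by atom environment:
  6 × C (aromatic): no H
  4 × C: 2 H each → 8
  2 × C: 3 H each → 6
  2 × C: 1 H each → 2
  1 × C: no H
  1 × N: no H
  1 × O: 1 H
  1 × O: no H
  Total hydrogens = 17.
Molecular formula: C15H17NO2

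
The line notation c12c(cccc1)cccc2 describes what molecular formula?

Heavy atoms from the SMILES: 10 C.
Implicit hydrogens by atom environment:
  8 × C (aromatic): 1 H each → 8
  2 × C (aromatic): no H
  Total hydrogens = 8.
Molecular formula: C10H8

C10H8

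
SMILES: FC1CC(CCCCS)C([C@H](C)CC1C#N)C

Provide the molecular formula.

C14H24FNS

Heavy atoms from the SMILES: 14 C, 1 F, 1 N, 1 S.
Implicit hydrogens by atom environment:
  6 × C: 2 H each → 12
  5 × C: 1 H each → 5
  2 × C: 3 H each → 6
  1 × C: no H
  1 × F: no H
  1 × N: no H
  1 × S: 1 H
  Total hydrogens = 24.
Molecular formula: C14H24FNS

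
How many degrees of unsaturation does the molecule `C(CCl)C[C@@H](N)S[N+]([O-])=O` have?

Molecular formula from the SMILES: C4H9ClN2O2S.
DoU = (2C + 2 + N − H − X)/2 = (2·4 + 2 + 2 − 9 − 1)/2 = 2/2 = 1.
(Structurally: 0 ring(s) + 1 π bond(s) = 1.)

1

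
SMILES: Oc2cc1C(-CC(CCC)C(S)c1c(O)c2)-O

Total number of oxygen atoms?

The symbol for oxygen appears 3 times in the SMILES.

3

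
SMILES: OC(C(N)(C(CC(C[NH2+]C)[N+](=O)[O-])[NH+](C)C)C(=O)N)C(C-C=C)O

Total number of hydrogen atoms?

Hydrogens are implicit in SMILES; fill each atom to its normal valence:
  5 × C: 1 H each → 5
  4 × C: 2 H each → 8
  3 × C: 3 H each → 9
  2 × C: no H
  2 × N: 2 H each → 4
  2 × O: 1 H each → 2
  2 × O: no H
  1 × N (charge +1): 2 H
  1 × N (charge +1): 1 H
  1 × N (charge +1): no H
  1 × O (charge -1): no H
  Total hydrogens = 31.

31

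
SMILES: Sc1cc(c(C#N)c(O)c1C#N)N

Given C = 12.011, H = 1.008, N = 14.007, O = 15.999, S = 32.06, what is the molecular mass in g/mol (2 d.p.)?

191.21

Molecular formula: C8H5N3OS.
M = 8×12.011 + 5×1.008 + 3×14.007 + 1×15.999 + 1×32.06 = 191.21 g/mol.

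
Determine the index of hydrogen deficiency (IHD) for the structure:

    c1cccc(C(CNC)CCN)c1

Molecular formula from the SMILES: C11H18N2.
DoU = (2C + 2 + N − H − X)/2 = (2·11 + 2 + 2 − 18 − 0)/2 = 8/2 = 4.
(Structurally: 1 ring(s) + 3 π bond(s) = 4.)

4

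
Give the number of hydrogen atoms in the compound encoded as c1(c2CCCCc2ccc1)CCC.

Hydrogens are implicit in SMILES; fill each atom to its normal valence:
  6 × C: 2 H each → 12
  3 × C (aromatic): 1 H each → 3
  3 × C (aromatic): no H
  1 × C: 3 H
  Total hydrogens = 18.

18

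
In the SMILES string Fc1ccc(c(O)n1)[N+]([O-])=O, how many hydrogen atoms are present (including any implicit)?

3

Hydrogens are implicit in SMILES; fill each atom to its normal valence:
  3 × C (aromatic): no H
  2 × C (aromatic): 1 H each → 2
  1 × F: no H
  1 × N (aromatic): no H
  1 × N (charge +1): no H
  1 × O: 1 H
  1 × O: no H
  1 × O (charge -1): no H
  Total hydrogens = 3.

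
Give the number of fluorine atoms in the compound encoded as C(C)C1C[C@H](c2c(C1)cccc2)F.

The symbol for fluorine appears 1 time in the SMILES.

1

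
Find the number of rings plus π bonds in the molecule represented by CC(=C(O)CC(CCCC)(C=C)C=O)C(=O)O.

4

Molecular formula from the SMILES: C13H20O4.
DoU = (2C + 2 + N − H − X)/2 = (2·13 + 2 + 0 − 20 − 0)/2 = 8/2 = 4.
(Structurally: 0 ring(s) + 4 π bond(s) = 4.)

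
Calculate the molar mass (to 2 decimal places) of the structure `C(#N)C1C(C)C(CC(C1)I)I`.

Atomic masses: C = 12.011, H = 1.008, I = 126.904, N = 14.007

374.99

Molecular formula: C8H11I2N.
M = 8×12.011 + 11×1.008 + 2×126.904 + 1×14.007 = 374.99 g/mol.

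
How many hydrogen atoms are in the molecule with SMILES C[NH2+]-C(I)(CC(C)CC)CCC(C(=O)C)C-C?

Hydrogens are implicit in SMILES; fill each atom to its normal valence:
  5 × C: 3 H each → 15
  5 × C: 2 H each → 10
  2 × C: 1 H each → 2
  2 × C: no H
  1 × I: no H
  1 × N (charge +1): 2 H
  1 × O: no H
  Total hydrogens = 29.

29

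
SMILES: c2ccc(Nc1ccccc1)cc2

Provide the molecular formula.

C12H11N

Heavy atoms from the SMILES: 12 C, 1 N.
Implicit hydrogens by atom environment:
  10 × C (aromatic): 1 H each → 10
  2 × C (aromatic): no H
  1 × N: 1 H
  Total hydrogens = 11.
Molecular formula: C12H11N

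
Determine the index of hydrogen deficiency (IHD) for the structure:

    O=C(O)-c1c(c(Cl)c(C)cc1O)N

Molecular formula from the SMILES: C8H8ClNO3.
DoU = (2C + 2 + N − H − X)/2 = (2·8 + 2 + 1 − 8 − 1)/2 = 10/2 = 5.
(Structurally: 1 ring(s) + 4 π bond(s) = 5.)

5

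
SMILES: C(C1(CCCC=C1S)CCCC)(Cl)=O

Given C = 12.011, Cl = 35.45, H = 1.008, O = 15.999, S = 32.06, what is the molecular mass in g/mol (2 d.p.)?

232.77

Molecular formula: C11H17ClOS.
M = 11×12.011 + 1×35.45 + 17×1.008 + 1×15.999 + 1×32.06 = 232.77 g/mol.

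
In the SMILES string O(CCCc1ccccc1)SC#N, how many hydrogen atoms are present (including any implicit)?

11

Hydrogens are implicit in SMILES; fill each atom to its normal valence:
  5 × C (aromatic): 1 H each → 5
  3 × C: 2 H each → 6
  1 × C: no H
  1 × C (aromatic): no H
  1 × N: no H
  1 × O: no H
  1 × S: no H
  Total hydrogens = 11.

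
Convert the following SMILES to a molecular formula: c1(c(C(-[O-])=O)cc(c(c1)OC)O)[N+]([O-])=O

Heavy atoms from the SMILES: 8 C, 1 N, 6 O.
Implicit hydrogens by atom environment:
  4 × C (aromatic): no H
  3 × O: no H
  2 × C (aromatic): 1 H each → 2
  2 × O (charge -1): no H
  1 × C: 3 H
  1 × C: no H
  1 × N (charge +1): no H
  1 × O: 1 H
  Total hydrogens = 6.
Net charge -1.
Molecular formula: C8H6NO6-

C8H6NO6-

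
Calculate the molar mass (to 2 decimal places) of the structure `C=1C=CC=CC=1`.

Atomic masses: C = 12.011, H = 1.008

78.11

Molecular formula: C6H6.
M = 6×12.011 + 6×1.008 = 78.11 g/mol.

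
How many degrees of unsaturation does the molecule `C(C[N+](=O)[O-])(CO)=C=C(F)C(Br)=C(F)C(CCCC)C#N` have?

Molecular formula from the SMILES: C13H15BrF2N2O3.
DoU = (2C + 2 + N − H − X)/2 = (2·13 + 2 + 2 − 15 − 3)/2 = 12/2 = 6.
(Structurally: 0 ring(s) + 6 π bond(s) = 6.)

6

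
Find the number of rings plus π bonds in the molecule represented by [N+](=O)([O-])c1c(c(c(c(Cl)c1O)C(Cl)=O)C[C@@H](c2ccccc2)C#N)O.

12

Molecular formula from the SMILES: C16H10Cl2N2O5.
DoU = (2C + 2 + N − H − X)/2 = (2·16 + 2 + 2 − 10 − 2)/2 = 24/2 = 12.
(Structurally: 2 ring(s) + 10 π bond(s) = 12.)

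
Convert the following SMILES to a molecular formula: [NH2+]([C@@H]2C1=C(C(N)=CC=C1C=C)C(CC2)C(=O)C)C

Heavy atoms from the SMILES: 15 C, 2 N, 1 O.
Implicit hydrogens by atom environment:
  4 × C (aromatic): no H
  3 × C: 2 H each → 6
  3 × C: 1 H each → 3
  2 × C: 3 H each → 6
  2 × C (aromatic): 1 H each → 2
  1 × C: no H
  1 × N: 2 H
  1 × N (charge +1): 2 H
  1 × O: no H
  Total hydrogens = 21.
Net charge +1.
Molecular formula: C15H21N2O+

C15H21N2O+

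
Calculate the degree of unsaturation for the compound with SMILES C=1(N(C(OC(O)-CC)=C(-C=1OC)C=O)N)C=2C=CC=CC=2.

8

Molecular formula from the SMILES: C15H18N2O4.
DoU = (2C + 2 + N − H − X)/2 = (2·15 + 2 + 2 − 18 − 0)/2 = 16/2 = 8.
(Structurally: 2 ring(s) + 6 π bond(s) = 8.)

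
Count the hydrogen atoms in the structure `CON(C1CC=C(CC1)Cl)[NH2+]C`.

Hydrogens are implicit in SMILES; fill each atom to its normal valence:
  3 × C: 2 H each → 6
  2 × C: 3 H each → 6
  2 × C: 1 H each → 2
  1 × C: no H
  1 × Cl: no H
  1 × N (charge +1): 2 H
  1 × N: no H
  1 × O: no H
  Total hydrogens = 16.

16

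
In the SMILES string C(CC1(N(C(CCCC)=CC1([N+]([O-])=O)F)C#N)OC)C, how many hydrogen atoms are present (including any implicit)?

20

Hydrogens are implicit in SMILES; fill each atom to its normal valence:
  5 × C: 2 H each → 10
  4 × C: no H
  3 × C: 3 H each → 9
  2 × N: no H
  2 × O: no H
  1 × C: 1 H
  1 × F: no H
  1 × N (charge +1): no H
  1 × O (charge -1): no H
  Total hydrogens = 20.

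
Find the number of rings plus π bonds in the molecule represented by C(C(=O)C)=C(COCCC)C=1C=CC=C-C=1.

Molecular formula from the SMILES: C14H18O2.
DoU = (2C + 2 + N − H − X)/2 = (2·14 + 2 + 0 − 18 − 0)/2 = 12/2 = 6.
(Structurally: 1 ring(s) + 5 π bond(s) = 6.)

6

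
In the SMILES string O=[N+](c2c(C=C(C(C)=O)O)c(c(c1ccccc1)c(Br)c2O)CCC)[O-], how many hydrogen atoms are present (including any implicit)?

18

Hydrogens are implicit in SMILES; fill each atom to its normal valence:
  7 × C (aromatic): no H
  5 × C (aromatic): 1 H each → 5
  2 × C: 3 H each → 6
  2 × C: 2 H each → 4
  2 × C: no H
  2 × O: 1 H each → 2
  2 × O: no H
  1 × Br: no H
  1 × C: 1 H
  1 × N (charge +1): no H
  1 × O (charge -1): no H
  Total hydrogens = 18.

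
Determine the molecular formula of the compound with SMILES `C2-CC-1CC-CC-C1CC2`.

C10H18

Heavy atoms from the SMILES: 10 C.
Implicit hydrogens by atom environment:
  8 × C: 2 H each → 16
  2 × C: 1 H each → 2
  Total hydrogens = 18.
Molecular formula: C10H18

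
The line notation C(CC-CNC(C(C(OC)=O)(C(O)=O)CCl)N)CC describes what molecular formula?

C12H23ClN2O4

Heavy atoms from the SMILES: 12 C, 1 Cl, 2 N, 4 O.
Implicit hydrogens by atom environment:
  6 × C: 2 H each → 12
  3 × C: no H
  3 × O: no H
  2 × C: 3 H each → 6
  1 × C: 1 H
  1 × Cl: no H
  1 × N: 2 H
  1 × N: 1 H
  1 × O: 1 H
  Total hydrogens = 23.
Molecular formula: C12H23ClN2O4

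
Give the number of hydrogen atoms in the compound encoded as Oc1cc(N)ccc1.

7

Hydrogens are implicit in SMILES; fill each atom to its normal valence:
  4 × C (aromatic): 1 H each → 4
  2 × C (aromatic): no H
  1 × N: 2 H
  1 × O: 1 H
  Total hydrogens = 7.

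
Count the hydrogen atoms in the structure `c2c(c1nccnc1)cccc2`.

Hydrogens are implicit in SMILES; fill each atom to its normal valence:
  8 × C (aromatic): 1 H each → 8
  2 × C (aromatic): no H
  2 × N (aromatic): no H
  Total hydrogens = 8.

8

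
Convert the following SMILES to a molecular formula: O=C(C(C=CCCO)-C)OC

C8H14O3

Heavy atoms from the SMILES: 8 C, 3 O.
Implicit hydrogens by atom environment:
  3 × C: 1 H each → 3
  2 × C: 3 H each → 6
  2 × C: 2 H each → 4
  2 × O: no H
  1 × C: no H
  1 × O: 1 H
  Total hydrogens = 14.
Molecular formula: C8H14O3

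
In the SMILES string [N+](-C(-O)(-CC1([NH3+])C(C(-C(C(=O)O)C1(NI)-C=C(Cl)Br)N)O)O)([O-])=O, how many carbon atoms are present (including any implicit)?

The symbol for carbon appears 10 times in the SMILES. (Cl is a single chlorine, not C + l.)

10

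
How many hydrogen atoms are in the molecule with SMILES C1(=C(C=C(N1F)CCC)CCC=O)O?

14

Hydrogens are implicit in SMILES; fill each atom to its normal valence:
  4 × C: 2 H each → 8
  3 × C (aromatic): no H
  1 × C: 3 H
  1 × C (aromatic): 1 H
  1 × C: 1 H
  1 × F: no H
  1 × N (aromatic): no H
  1 × O: 1 H
  1 × O: no H
  Total hydrogens = 14.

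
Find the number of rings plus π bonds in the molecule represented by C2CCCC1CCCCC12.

Molecular formula from the SMILES: C10H18.
DoU = (2C + 2 + N − H − X)/2 = (2·10 + 2 + 0 − 18 − 0)/2 = 4/2 = 2.
(Structurally: 2 ring(s) + 0 π bond(s) = 2.)

2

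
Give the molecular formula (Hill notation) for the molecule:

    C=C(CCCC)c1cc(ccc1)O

Heavy atoms from the SMILES: 12 C, 1 O.
Implicit hydrogens by atom environment:
  4 × C: 2 H each → 8
  4 × C (aromatic): 1 H each → 4
  2 × C (aromatic): no H
  1 × C: 3 H
  1 × C: no H
  1 × O: 1 H
  Total hydrogens = 16.
Molecular formula: C12H16O

C12H16O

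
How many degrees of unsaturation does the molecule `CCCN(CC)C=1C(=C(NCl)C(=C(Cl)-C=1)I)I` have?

Molecular formula from the SMILES: C11H14Cl2I2N2.
DoU = (2C + 2 + N − H − X)/2 = (2·11 + 2 + 2 − 14 − 4)/2 = 8/2 = 4.
(Structurally: 1 ring(s) + 3 π bond(s) = 4.)

4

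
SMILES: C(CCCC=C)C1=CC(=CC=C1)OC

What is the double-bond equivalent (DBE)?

5

Molecular formula from the SMILES: C13H18O.
DoU = (2C + 2 + N − H − X)/2 = (2·13 + 2 + 0 − 18 − 0)/2 = 10/2 = 5.
(Structurally: 1 ring(s) + 4 π bond(s) = 5.)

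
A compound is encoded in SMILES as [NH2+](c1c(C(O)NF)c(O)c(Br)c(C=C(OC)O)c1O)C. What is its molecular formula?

Heavy atoms from the SMILES: 1 Br, 11 C, 1 F, 2 N, 5 O.
Implicit hydrogens by atom environment:
  6 × C (aromatic): no H
  4 × O: 1 H each → 4
  2 × C: 3 H each → 6
  2 × C: 1 H each → 2
  1 × Br: no H
  1 × C: no H
  1 × F: no H
  1 × N (charge +1): 2 H
  1 × N: 1 H
  1 × O: no H
  Total hydrogens = 15.
Net charge +1.
Molecular formula: C11H15BrFN2O5+

C11H15BrFN2O5+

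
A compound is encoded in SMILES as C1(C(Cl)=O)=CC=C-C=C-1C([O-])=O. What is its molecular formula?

Heavy atoms from the SMILES: 8 C, 1 Cl, 3 O.
Implicit hydrogens by atom environment:
  4 × C (aromatic): 1 H each → 4
  2 × C (aromatic): no H
  2 × C: no H
  2 × O: no H
  1 × Cl: no H
  1 × O (charge -1): no H
  Total hydrogens = 4.
Net charge -1.
Molecular formula: C8H4ClO3-

C8H4ClO3-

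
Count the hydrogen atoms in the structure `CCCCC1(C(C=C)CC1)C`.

Hydrogens are implicit in SMILES; fill each atom to its normal valence:
  6 × C: 2 H each → 12
  2 × C: 3 H each → 6
  2 × C: 1 H each → 2
  1 × C: no H
  Total hydrogens = 20.

20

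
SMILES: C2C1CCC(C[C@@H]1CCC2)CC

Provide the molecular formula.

C12H22

Heavy atoms from the SMILES: 12 C.
Implicit hydrogens by atom environment:
  8 × C: 2 H each → 16
  3 × C: 1 H each → 3
  1 × C: 3 H
  Total hydrogens = 22.
Molecular formula: C12H22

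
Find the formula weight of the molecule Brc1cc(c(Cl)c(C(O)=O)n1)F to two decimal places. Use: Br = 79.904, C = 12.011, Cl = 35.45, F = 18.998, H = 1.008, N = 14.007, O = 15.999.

Molecular formula: C6H2BrClFNO2.
M = 1×79.904 + 6×12.011 + 1×35.45 + 1×18.998 + 2×1.008 + 1×14.007 + 2×15.999 = 254.44 g/mol.

254.44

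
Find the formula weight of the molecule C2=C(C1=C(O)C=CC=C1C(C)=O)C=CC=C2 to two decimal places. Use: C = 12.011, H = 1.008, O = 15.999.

212.25

Molecular formula: C14H12O2.
M = 14×12.011 + 12×1.008 + 2×15.999 = 212.25 g/mol.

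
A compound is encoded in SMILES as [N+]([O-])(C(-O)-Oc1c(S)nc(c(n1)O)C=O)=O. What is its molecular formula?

Heavy atoms from the SMILES: 6 C, 3 N, 6 O, 1 S.
Implicit hydrogens by atom environment:
  4 × C (aromatic): no H
  3 × O: no H
  2 × C: 1 H each → 2
  2 × N (aromatic): no H
  2 × O: 1 H each → 2
  1 × N (charge +1): no H
  1 × O (charge -1): no H
  1 × S: 1 H
  Total hydrogens = 5.
Molecular formula: C6H5N3O6S

C6H5N3O6S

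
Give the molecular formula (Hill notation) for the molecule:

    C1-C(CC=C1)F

Heavy atoms from the SMILES: 5 C, 1 F.
Implicit hydrogens by atom environment:
  3 × C: 1 H each → 3
  2 × C: 2 H each → 4
  1 × F: no H
  Total hydrogens = 7.
Molecular formula: C5H7F

C5H7F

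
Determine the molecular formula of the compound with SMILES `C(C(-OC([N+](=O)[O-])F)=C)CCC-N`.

Heavy atoms from the SMILES: 7 C, 1 F, 2 N, 3 O.
Implicit hydrogens by atom environment:
  5 × C: 2 H each → 10
  2 × O: no H
  1 × C: 1 H
  1 × C: no H
  1 × F: no H
  1 × N: 2 H
  1 × N (charge +1): no H
  1 × O (charge -1): no H
  Total hydrogens = 13.
Molecular formula: C7H13FN2O3

C7H13FN2O3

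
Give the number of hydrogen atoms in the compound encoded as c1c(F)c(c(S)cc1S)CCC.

11

Hydrogens are implicit in SMILES; fill each atom to its normal valence:
  4 × C (aromatic): no H
  2 × C: 2 H each → 4
  2 × C (aromatic): 1 H each → 2
  2 × S: 1 H each → 2
  1 × C: 3 H
  1 × F: no H
  Total hydrogens = 11.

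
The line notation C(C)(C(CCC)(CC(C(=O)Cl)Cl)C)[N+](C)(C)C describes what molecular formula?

Heavy atoms from the SMILES: 13 C, 2 Cl, 1 N, 1 O.
Implicit hydrogens by atom environment:
  6 × C: 3 H each → 18
  3 × C: 2 H each → 6
  2 × C: 1 H each → 2
  2 × C: no H
  2 × Cl: no H
  1 × N (charge +1): no H
  1 × O: no H
  Total hydrogens = 26.
Net charge +1.
Molecular formula: C13H26Cl2NO+

C13H26Cl2NO+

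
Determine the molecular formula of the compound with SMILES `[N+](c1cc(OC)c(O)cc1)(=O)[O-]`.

Heavy atoms from the SMILES: 7 C, 1 N, 4 O.
Implicit hydrogens by atom environment:
  3 × C (aromatic): 1 H each → 3
  3 × C (aromatic): no H
  2 × O: no H
  1 × C: 3 H
  1 × N (charge +1): no H
  1 × O: 1 H
  1 × O (charge -1): no H
  Total hydrogens = 7.
Molecular formula: C7H7NO4

C7H7NO4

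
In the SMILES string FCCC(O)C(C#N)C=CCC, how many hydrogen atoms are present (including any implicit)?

Hydrogens are implicit in SMILES; fill each atom to its normal valence:
  4 × C: 1 H each → 4
  3 × C: 2 H each → 6
  1 × C: 3 H
  1 × C: no H
  1 × F: no H
  1 × N: no H
  1 × O: 1 H
  Total hydrogens = 14.

14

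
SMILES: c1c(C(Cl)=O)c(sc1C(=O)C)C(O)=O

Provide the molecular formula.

C8H5ClO4S

Heavy atoms from the SMILES: 8 C, 1 Cl, 4 O, 1 S.
Implicit hydrogens by atom environment:
  3 × C (aromatic): no H
  3 × C: no H
  3 × O: no H
  1 × C: 3 H
  1 × C (aromatic): 1 H
  1 × Cl: no H
  1 × O: 1 H
  1 × S (aromatic): no H
  Total hydrogens = 5.
Molecular formula: C8H5ClO4S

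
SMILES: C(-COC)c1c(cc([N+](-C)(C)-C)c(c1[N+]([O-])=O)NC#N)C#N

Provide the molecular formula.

C14H18N5O3+

Heavy atoms from the SMILES: 14 C, 5 N, 3 O.
Implicit hydrogens by atom environment:
  5 × C (aromatic): no H
  4 × C: 3 H each → 12
  2 × C: 2 H each → 4
  2 × C: no H
  2 × N (charge +1): no H
  2 × N: no H
  2 × O: no H
  1 × C (aromatic): 1 H
  1 × N: 1 H
  1 × O (charge -1): no H
  Total hydrogens = 18.
Net charge +1.
Molecular formula: C14H18N5O3+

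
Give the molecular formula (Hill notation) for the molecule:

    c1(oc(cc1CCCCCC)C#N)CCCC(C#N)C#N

Heavy atoms from the SMILES: 17 C, 3 N, 1 O.
Implicit hydrogens by atom environment:
  8 × C: 2 H each → 16
  3 × C (aromatic): no H
  3 × C: no H
  3 × N: no H
  1 × C: 3 H
  1 × C (aromatic): 1 H
  1 × C: 1 H
  1 × O (aromatic): no H
  Total hydrogens = 21.
Molecular formula: C17H21N3O

C17H21N3O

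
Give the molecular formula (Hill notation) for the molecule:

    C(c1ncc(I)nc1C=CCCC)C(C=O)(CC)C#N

C15H18IN3O

Heavy atoms from the SMILES: 15 C, 1 I, 3 N, 1 O.
Implicit hydrogens by atom environment:
  4 × C: 2 H each → 8
  3 × C: 1 H each → 3
  3 × C (aromatic): no H
  2 × C: 3 H each → 6
  2 × C: no H
  2 × N (aromatic): no H
  1 × C (aromatic): 1 H
  1 × I: no H
  1 × N: no H
  1 × O: no H
  Total hydrogens = 18.
Molecular formula: C15H18IN3O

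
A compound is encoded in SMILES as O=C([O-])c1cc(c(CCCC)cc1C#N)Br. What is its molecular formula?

Heavy atoms from the SMILES: 1 Br, 12 C, 1 N, 2 O.
Implicit hydrogens by atom environment:
  4 × C (aromatic): no H
  3 × C: 2 H each → 6
  2 × C (aromatic): 1 H each → 2
  2 × C: no H
  1 × Br: no H
  1 × C: 3 H
  1 × N: no H
  1 × O: no H
  1 × O (charge -1): no H
  Total hydrogens = 11.
Net charge -1.
Molecular formula: C12H11BrNO2-

C12H11BrNO2-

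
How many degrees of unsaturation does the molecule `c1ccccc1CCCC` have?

4

Molecular formula from the SMILES: C10H14.
DoU = (2C + 2 + N − H − X)/2 = (2·10 + 2 + 0 − 14 − 0)/2 = 8/2 = 4.
(Structurally: 1 ring(s) + 3 π bond(s) = 4.)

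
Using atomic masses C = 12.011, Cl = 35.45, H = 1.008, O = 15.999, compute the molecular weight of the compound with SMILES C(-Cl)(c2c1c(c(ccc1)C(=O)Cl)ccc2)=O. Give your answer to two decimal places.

Molecular formula: C12H6Cl2O2.
M = 12×12.011 + 2×35.45 + 6×1.008 + 2×15.999 = 253.08 g/mol.

253.08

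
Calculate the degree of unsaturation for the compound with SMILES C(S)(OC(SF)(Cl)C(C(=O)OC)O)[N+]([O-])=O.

2

Molecular formula from the SMILES: C5H7ClFNO6S2.
DoU = (2C + 2 + N − H − X)/2 = (2·5 + 2 + 1 − 7 − 2)/2 = 4/2 = 2.
(Structurally: 0 ring(s) + 2 π bond(s) = 2.)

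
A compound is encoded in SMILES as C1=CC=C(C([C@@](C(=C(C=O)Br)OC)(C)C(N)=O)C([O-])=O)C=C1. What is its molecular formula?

C15H15BrNO5-

Heavy atoms from the SMILES: 1 Br, 15 C, 1 N, 5 O.
Implicit hydrogens by atom environment:
  5 × C (aromatic): 1 H each → 5
  5 × C: no H
  4 × O: no H
  2 × C: 3 H each → 6
  2 × C: 1 H each → 2
  1 × Br: no H
  1 × C (aromatic): no H
  1 × N: 2 H
  1 × O (charge -1): no H
  Total hydrogens = 15.
Net charge -1.
Molecular formula: C15H15BrNO5-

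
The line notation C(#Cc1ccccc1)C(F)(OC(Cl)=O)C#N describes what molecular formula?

Heavy atoms from the SMILES: 11 C, 1 Cl, 1 F, 1 N, 2 O.
Implicit hydrogens by atom environment:
  5 × C (aromatic): 1 H each → 5
  5 × C: no H
  2 × O: no H
  1 × C (aromatic): no H
  1 × Cl: no H
  1 × F: no H
  1 × N: no H
  Total hydrogens = 5.
Molecular formula: C11H5ClFNO2

C11H5ClFNO2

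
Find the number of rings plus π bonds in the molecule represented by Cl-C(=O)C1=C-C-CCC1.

Molecular formula from the SMILES: C7H9ClO.
DoU = (2C + 2 + N − H − X)/2 = (2·7 + 2 + 0 − 9 − 1)/2 = 6/2 = 3.
(Structurally: 1 ring(s) + 2 π bond(s) = 3.)

3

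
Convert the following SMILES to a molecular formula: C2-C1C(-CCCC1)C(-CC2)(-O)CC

Heavy atoms from the SMILES: 12 C, 1 O.
Implicit hydrogens by atom environment:
  8 × C: 2 H each → 16
  2 × C: 1 H each → 2
  1 × C: 3 H
  1 × C: no H
  1 × O: 1 H
  Total hydrogens = 22.
Molecular formula: C12H22O

C12H22O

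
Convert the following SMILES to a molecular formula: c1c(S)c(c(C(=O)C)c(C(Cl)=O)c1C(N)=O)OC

Heavy atoms from the SMILES: 11 C, 1 Cl, 1 N, 4 O, 1 S.
Implicit hydrogens by atom environment:
  5 × C (aromatic): no H
  4 × O: no H
  3 × C: no H
  2 × C: 3 H each → 6
  1 × C (aromatic): 1 H
  1 × Cl: no H
  1 × N: 2 H
  1 × S: 1 H
  Total hydrogens = 10.
Molecular formula: C11H10ClNO4S

C11H10ClNO4S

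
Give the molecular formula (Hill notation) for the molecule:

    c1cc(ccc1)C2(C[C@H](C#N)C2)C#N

Heavy atoms from the SMILES: 12 C, 2 N.
Implicit hydrogens by atom environment:
  5 × C (aromatic): 1 H each → 5
  3 × C: no H
  2 × C: 2 H each → 4
  2 × N: no H
  1 × C: 1 H
  1 × C (aromatic): no H
  Total hydrogens = 10.
Molecular formula: C12H10N2

C12H10N2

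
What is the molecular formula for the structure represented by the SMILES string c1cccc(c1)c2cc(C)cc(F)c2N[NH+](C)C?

C15H18FN2+

Heavy atoms from the SMILES: 15 C, 1 F, 2 N.
Implicit hydrogens by atom environment:
  7 × C (aromatic): 1 H each → 7
  5 × C (aromatic): no H
  3 × C: 3 H each → 9
  1 × F: no H
  1 × N: 1 H
  1 × N (charge +1): 1 H
  Total hydrogens = 18.
Net charge +1.
Molecular formula: C15H18FN2+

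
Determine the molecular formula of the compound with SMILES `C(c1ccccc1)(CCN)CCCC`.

Heavy atoms from the SMILES: 13 C, 1 N.
Implicit hydrogens by atom environment:
  5 × C: 2 H each → 10
  5 × C (aromatic): 1 H each → 5
  1 × C: 3 H
  1 × C: 1 H
  1 × C (aromatic): no H
  1 × N: 2 H
  Total hydrogens = 21.
Molecular formula: C13H21N

C13H21N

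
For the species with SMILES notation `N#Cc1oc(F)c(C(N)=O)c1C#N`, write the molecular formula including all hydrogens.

C7H2FN3O2

Heavy atoms from the SMILES: 7 C, 1 F, 3 N, 2 O.
Implicit hydrogens by atom environment:
  4 × C (aromatic): no H
  3 × C: no H
  2 × N: no H
  1 × F: no H
  1 × N: 2 H
  1 × O (aromatic): no H
  1 × O: no H
  Total hydrogens = 2.
Molecular formula: C7H2FN3O2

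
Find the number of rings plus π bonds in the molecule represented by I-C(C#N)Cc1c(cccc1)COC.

Molecular formula from the SMILES: C11H12INO.
DoU = (2C + 2 + N − H − X)/2 = (2·11 + 2 + 1 − 12 − 1)/2 = 12/2 = 6.
(Structurally: 1 ring(s) + 5 π bond(s) = 6.)

6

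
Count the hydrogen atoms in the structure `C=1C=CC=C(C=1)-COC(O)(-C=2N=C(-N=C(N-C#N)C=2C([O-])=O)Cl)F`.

9

Hydrogens are implicit in SMILES; fill each atom to its normal valence:
  5 × C (aromatic): 1 H each → 5
  5 × C (aromatic): no H
  3 × C: no H
  2 × N (aromatic): no H
  2 × O: no H
  1 × C: 2 H
  1 × Cl: no H
  1 × F: no H
  1 × N: 1 H
  1 × N: no H
  1 × O: 1 H
  1 × O (charge -1): no H
  Total hydrogens = 9.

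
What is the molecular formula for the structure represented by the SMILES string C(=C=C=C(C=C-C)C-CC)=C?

Heavy atoms from the SMILES: 11 C.
Implicit hydrogens by atom environment:
  4 × C: no H
  3 × C: 2 H each → 6
  2 × C: 3 H each → 6
  2 × C: 1 H each → 2
  Total hydrogens = 14.
Molecular formula: C11H14

C11H14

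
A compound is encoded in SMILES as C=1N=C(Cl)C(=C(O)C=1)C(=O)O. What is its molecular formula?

Heavy atoms from the SMILES: 6 C, 1 Cl, 1 N, 3 O.
Implicit hydrogens by atom environment:
  3 × C (aromatic): no H
  2 × C (aromatic): 1 H each → 2
  2 × O: 1 H each → 2
  1 × C: no H
  1 × Cl: no H
  1 × N (aromatic): no H
  1 × O: no H
  Total hydrogens = 4.
Molecular formula: C6H4ClNO3

C6H4ClNO3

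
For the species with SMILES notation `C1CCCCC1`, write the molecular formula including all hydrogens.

Heavy atoms from the SMILES: 6 C.
Implicit hydrogens by atom environment:
  6 × C: 2 H each → 12
  Total hydrogens = 12.
Molecular formula: C6H12

C6H12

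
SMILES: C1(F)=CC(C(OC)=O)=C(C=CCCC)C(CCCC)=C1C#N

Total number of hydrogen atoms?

Hydrogens are implicit in SMILES; fill each atom to its normal valence:
  5 × C: 2 H each → 10
  5 × C (aromatic): no H
  3 × C: 3 H each → 9
  2 × C: 1 H each → 2
  2 × C: no H
  2 × O: no H
  1 × C (aromatic): 1 H
  1 × F: no H
  1 × N: no H
  Total hydrogens = 22.

22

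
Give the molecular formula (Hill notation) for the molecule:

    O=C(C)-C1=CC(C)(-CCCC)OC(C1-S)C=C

C14H22O2S

Heavy atoms from the SMILES: 14 C, 2 O, 1 S.
Implicit hydrogens by atom environment:
  4 × C: 2 H each → 8
  4 × C: 1 H each → 4
  3 × C: 3 H each → 9
  3 × C: no H
  2 × O: no H
  1 × S: 1 H
  Total hydrogens = 22.
Molecular formula: C14H22O2S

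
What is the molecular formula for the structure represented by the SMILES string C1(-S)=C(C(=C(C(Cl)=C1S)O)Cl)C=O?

Heavy atoms from the SMILES: 7 C, 2 Cl, 2 O, 2 S.
Implicit hydrogens by atom environment:
  6 × C (aromatic): no H
  2 × Cl: no H
  2 × S: 1 H each → 2
  1 × C: 1 H
  1 × O: 1 H
  1 × O: no H
  Total hydrogens = 4.
Molecular formula: C7H4Cl2O2S2

C7H4Cl2O2S2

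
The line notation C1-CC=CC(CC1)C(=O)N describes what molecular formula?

C8H13NO

Heavy atoms from the SMILES: 8 C, 1 N, 1 O.
Implicit hydrogens by atom environment:
  4 × C: 2 H each → 8
  3 × C: 1 H each → 3
  1 × C: no H
  1 × N: 2 H
  1 × O: no H
  Total hydrogens = 13.
Molecular formula: C8H13NO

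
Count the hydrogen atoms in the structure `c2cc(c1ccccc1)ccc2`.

10

Hydrogens are implicit in SMILES; fill each atom to its normal valence:
  10 × C (aromatic): 1 H each → 10
  2 × C (aromatic): no H
  Total hydrogens = 10.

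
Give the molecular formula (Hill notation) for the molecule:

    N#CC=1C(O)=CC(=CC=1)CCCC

C11H13NO

Heavy atoms from the SMILES: 11 C, 1 N, 1 O.
Implicit hydrogens by atom environment:
  3 × C: 2 H each → 6
  3 × C (aromatic): 1 H each → 3
  3 × C (aromatic): no H
  1 × C: 3 H
  1 × C: no H
  1 × N: no H
  1 × O: 1 H
  Total hydrogens = 13.
Molecular formula: C11H13NO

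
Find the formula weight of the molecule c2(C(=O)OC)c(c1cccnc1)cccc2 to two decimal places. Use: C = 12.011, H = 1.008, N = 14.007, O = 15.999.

213.24

Molecular formula: C13H11NO2.
M = 13×12.011 + 11×1.008 + 1×14.007 + 2×15.999 = 213.24 g/mol.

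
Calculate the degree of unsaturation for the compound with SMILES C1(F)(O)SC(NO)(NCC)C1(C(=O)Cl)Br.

Molecular formula from the SMILES: C6H9BrClFN2O3S.
DoU = (2C + 2 + N − H − X)/2 = (2·6 + 2 + 2 − 9 − 3)/2 = 4/2 = 2.
(Structurally: 1 ring(s) + 1 π bond(s) = 2.)

2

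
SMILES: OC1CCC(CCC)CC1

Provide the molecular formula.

Heavy atoms from the SMILES: 9 C, 1 O.
Implicit hydrogens by atom environment:
  6 × C: 2 H each → 12
  2 × C: 1 H each → 2
  1 × C: 3 H
  1 × O: 1 H
  Total hydrogens = 18.
Molecular formula: C9H18O

C9H18O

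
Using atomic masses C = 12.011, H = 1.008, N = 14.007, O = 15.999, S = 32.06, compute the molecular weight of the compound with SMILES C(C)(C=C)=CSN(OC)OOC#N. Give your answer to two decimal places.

202.23

Molecular formula: C7H10N2O3S.
M = 7×12.011 + 10×1.008 + 2×14.007 + 3×15.999 + 1×32.06 = 202.23 g/mol.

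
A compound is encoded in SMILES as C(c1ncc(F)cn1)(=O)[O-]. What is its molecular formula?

Heavy atoms from the SMILES: 5 C, 1 F, 2 N, 2 O.
Implicit hydrogens by atom environment:
  2 × C (aromatic): 1 H each → 2
  2 × C (aromatic): no H
  2 × N (aromatic): no H
  1 × C: no H
  1 × F: no H
  1 × O: no H
  1 × O (charge -1): no H
  Total hydrogens = 2.
Net charge -1.
Molecular formula: C5H2FN2O2-

C5H2FN2O2-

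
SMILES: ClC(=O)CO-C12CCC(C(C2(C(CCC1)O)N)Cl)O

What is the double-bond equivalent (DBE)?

Molecular formula from the SMILES: C12H19Cl2NO4.
DoU = (2C + 2 + N − H − X)/2 = (2·12 + 2 + 1 − 19 − 2)/2 = 6/2 = 3.
(Structurally: 2 ring(s) + 1 π bond(s) = 3.)

3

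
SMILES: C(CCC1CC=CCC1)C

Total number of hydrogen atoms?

18

Hydrogens are implicit in SMILES; fill each atom to its normal valence:
  6 × C: 2 H each → 12
  3 × C: 1 H each → 3
  1 × C: 3 H
  Total hydrogens = 18.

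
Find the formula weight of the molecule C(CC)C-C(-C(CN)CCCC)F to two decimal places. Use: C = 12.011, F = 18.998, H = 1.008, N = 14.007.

Molecular formula: C11H24FN.
M = 11×12.011 + 1×18.998 + 24×1.008 + 1×14.007 = 189.32 g/mol.

189.32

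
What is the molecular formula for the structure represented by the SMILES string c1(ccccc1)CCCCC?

Heavy atoms from the SMILES: 11 C.
Implicit hydrogens by atom environment:
  5 × C (aromatic): 1 H each → 5
  4 × C: 2 H each → 8
  1 × C: 3 H
  1 × C (aromatic): no H
  Total hydrogens = 16.
Molecular formula: C11H16

C11H16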